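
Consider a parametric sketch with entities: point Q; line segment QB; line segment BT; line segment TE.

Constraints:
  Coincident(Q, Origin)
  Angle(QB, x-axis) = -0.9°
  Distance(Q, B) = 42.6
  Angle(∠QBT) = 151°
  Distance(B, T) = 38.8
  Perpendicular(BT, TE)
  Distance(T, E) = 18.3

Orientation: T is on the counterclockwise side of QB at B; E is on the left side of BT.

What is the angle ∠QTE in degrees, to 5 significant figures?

74.808°

Q is at the origin; QB runs at -0.9° with length 42.6, so B = 42.6·(cos -0.9°, sin -0.9°) = (42.595, -0.66913). ∠QBT = 151.0°, so BT runs at -0.9° + (180° − 151.0°) = 28.100° from the x-axis; with |BT| = 38.8, T = B + 38.8·(cos 28.100°, sin 28.100°) = (76.821, 17.606). The perpendicularity gives TE at right angles to BT; with |TE| = 18.3 on the left of BT, E = T + 18.3·(-0.47101, 0.88213) = (68.202, 33.749). Then cos ∠QTE = TQ·TE / (|TQ||TE|), giving 74.808°.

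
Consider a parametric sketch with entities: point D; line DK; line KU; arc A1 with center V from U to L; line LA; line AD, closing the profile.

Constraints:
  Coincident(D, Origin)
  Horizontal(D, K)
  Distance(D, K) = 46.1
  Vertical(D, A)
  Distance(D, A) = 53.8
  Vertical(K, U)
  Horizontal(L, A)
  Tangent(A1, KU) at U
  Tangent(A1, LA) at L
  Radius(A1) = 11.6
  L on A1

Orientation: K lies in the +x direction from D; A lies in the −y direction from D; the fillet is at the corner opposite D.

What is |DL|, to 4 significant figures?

63.91

D is at the origin; DK is horizontal with |DK| = 46.1 and K on the +x side, so K = (46.10, 0.000). D and A share the same x with |DA| = 53.8 and A on the −y side, so A = (0.000, -53.80). The virtual corner opposite D is at (46.10, -53.80). A1 meets KU tangentially, so VU is at right angles to KU and since A1 is tangent to LA there, VL ⟂ LA, with radius 11.6, so the center V sits 11.6 in from both sides at V = (34.50, -42.20). That places the tangent points at U = (46.10, -42.20) on KU and L = (34.50, -53.80) on LA. Then |DL| = |L − D| = 63.91.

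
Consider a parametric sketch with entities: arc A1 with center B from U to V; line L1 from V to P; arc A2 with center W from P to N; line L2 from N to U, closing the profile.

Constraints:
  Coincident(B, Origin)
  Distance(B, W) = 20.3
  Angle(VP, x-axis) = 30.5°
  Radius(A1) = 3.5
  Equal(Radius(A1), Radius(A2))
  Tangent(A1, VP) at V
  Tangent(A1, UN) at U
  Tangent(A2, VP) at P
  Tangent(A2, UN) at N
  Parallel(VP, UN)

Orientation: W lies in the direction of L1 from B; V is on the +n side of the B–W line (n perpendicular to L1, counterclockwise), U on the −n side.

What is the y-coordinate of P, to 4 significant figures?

13.32

The slot axis is L1's direction at 30.5°, so u = (cos 30.5°, sin 30.5°) = (0.8616, 0.5075) and n = (−sin 30.5°, cos 30.5°) = (-0.5075, 0.8616). B is at the origin and W lies 20.3 along u from B, so W = 20.3·u = (17.49, 10.30). Tangency of A1 to both parallel lines with radius 3.5 puts V and U at B ± 3.5·n: V = (-1.776, 3.016), U = (1.776, -3.016). Equal radii place P and N the same way about W: P = W + 3.5·n = (15.71, 13.32), N = W − 3.5·n = (19.27, 7.287). So P.y = 13.32.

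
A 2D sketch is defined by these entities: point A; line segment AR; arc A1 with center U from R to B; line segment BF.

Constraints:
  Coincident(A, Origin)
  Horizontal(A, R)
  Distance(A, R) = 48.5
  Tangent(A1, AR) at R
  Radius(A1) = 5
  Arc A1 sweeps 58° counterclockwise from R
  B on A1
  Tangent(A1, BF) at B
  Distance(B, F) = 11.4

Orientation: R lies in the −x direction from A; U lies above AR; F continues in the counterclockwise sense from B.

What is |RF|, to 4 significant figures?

15.82

A is at the origin; AR is horizontal with |AR| = 48.5 and R on the −x side, so R = (-48.50, 0.000). A1 meets AR tangentially, so UR is at right angles to AR, so U = R + (0, 5) = (-48.50, 5.000). On A1, R sits at bearing -90° from U; a 58° counterclockwise sweep puts B at bearing -32°, so B = U + 5.0·(cos -32°, sin -32°) = (-44.26, 2.350). A1 meets BF tangentially, so UB is at right angles to BF, so BF runs along (−sin -32°, cos -32°); with |BF| = 11.4, F = (-38.22, 12.02). Then |RF| = |F − R| = 15.82.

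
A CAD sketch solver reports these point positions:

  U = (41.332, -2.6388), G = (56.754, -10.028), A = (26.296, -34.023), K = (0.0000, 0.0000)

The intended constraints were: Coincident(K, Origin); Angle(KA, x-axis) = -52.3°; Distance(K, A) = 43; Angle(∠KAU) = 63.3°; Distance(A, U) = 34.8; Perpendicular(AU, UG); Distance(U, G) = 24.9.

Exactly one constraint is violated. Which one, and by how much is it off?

Distance(U, G) = 24.9 — off by 7.80.

K = (0.00, 0.00) ✓; KA at -52.30° ✓; |KA| = 43.00 ✓; ∠KAU = 63.30° ✓; |AU| = 34.80 ✓; ∠(AU, UG) = 90.00° ✓; |UG| = 17.10 ✗.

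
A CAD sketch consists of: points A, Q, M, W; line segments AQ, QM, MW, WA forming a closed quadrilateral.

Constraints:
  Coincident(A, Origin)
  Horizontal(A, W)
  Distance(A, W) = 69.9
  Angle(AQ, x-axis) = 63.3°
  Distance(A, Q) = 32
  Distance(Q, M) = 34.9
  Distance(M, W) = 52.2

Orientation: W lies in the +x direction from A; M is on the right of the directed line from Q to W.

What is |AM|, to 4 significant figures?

19.07

Checks: |QM| = 34.90 ✓; |MW| = 52.20 ✓.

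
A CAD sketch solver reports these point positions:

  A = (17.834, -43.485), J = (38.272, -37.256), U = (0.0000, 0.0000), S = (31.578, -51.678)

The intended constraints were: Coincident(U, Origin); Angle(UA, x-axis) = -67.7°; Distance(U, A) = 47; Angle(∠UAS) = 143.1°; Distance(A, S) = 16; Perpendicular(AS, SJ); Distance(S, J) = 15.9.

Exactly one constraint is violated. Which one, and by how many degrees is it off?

Perpendicular(AS, SJ) — off by 5.90°.

U = (0.00, 0.00) ✓; UA at -67.70° ✓; |UA| = 47.00 ✓; ∠UAS = 143.1° ✓; |AS| = 16.00 ✓; ∠(AS, SJ) = 95.90° ✗; |SJ| = 15.90 ✓.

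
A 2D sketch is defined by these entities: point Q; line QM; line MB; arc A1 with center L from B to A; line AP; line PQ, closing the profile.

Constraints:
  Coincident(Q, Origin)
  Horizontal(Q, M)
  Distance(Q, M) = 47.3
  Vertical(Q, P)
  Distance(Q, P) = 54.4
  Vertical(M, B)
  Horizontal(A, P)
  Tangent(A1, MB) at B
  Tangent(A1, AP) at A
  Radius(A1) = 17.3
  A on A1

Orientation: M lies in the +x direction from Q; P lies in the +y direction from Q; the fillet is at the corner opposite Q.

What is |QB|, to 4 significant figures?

60.11

Q is at the origin; QM is horizontal with |QM| = 47.3 and M on the +x side, so M = (47.30, 0.000). QP is vertical with |QP| = 54.4 and P on the +y side, so P = (0.000, 54.40). The virtual corner opposite Q is at (47.30, 54.40). The tangent condition forces LB to be normal to MB and tangency of A1 to AP means the radius LA is perpendicular to AP, with radius 17.3, so the center L sits 17.3 in from both sides at L = (30.00, 37.10). That places the tangent points at B = (47.30, 37.10) on MB and A = (30.00, 54.40) on AP. Then |QB| = |B − Q| = 60.11.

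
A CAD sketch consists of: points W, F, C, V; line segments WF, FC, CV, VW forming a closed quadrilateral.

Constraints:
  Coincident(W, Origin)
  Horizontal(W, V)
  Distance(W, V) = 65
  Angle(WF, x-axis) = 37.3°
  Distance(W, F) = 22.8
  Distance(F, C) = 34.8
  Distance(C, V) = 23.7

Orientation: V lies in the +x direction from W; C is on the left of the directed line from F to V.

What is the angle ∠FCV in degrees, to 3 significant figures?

112°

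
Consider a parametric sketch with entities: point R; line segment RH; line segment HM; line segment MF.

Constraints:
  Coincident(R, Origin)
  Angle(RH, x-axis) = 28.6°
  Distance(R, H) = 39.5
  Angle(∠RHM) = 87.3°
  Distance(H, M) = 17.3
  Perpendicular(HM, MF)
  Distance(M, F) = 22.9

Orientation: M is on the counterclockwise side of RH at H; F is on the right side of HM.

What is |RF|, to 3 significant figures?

64.2

∠RHM = 87.3°, so HM runs at 28.6° + (180° − 87.3°) = 121° from the x-axis; with |HM| = 17.3, M = H + 17.3·(cos 121°, sin 121°) = (25.7, 33.7). The perpendicularity gives MF at right angles to HM; with |MF| = 22.9 on the right of HM, F = M + 22.9·(0.854, 0.520) = (45.3, 45.6). Then |RF| = |F − R| = 64.2.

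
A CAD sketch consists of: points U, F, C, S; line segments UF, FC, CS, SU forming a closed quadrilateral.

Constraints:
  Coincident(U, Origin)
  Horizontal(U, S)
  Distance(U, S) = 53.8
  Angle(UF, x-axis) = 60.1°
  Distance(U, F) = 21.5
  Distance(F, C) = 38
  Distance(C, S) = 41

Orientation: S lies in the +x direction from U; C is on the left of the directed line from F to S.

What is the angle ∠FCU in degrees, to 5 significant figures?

9.6715°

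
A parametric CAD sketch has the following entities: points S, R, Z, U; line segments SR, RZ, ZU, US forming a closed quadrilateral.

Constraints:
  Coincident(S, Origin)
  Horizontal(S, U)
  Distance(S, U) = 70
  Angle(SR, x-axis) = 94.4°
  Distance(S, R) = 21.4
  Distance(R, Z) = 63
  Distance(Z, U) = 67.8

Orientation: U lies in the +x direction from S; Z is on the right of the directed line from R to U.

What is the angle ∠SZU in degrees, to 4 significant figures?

75.05°

Checks: |RZ| = 63.00 ✓; |ZU| = 67.80 ✓.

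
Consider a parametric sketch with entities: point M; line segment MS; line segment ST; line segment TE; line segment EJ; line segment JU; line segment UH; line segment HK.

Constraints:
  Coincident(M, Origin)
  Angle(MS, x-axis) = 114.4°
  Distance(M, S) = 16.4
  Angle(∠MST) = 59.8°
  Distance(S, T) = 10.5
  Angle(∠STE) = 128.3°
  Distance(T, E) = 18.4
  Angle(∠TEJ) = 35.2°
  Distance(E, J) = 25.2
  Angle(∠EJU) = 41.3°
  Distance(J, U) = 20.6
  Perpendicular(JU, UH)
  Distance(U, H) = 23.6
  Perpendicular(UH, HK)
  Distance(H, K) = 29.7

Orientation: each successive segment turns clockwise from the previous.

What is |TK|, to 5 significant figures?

34.372

JU ⟂ UH, so UH runs at -71.000°; with |UH| = 23.6, H = (17.403, -7.6895). UH is perpendicular to HK, so HK runs at -161.00°; with |HK| = 29.7, K = (-10.678, -17.359). Then |TK| = |K − T| = 34.372.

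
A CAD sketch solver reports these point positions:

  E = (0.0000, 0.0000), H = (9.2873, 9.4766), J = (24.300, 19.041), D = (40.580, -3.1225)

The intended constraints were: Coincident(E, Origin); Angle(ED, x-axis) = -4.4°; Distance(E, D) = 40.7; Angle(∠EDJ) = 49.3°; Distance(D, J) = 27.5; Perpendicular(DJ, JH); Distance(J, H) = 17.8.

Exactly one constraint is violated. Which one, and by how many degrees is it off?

Perpendicular(DJ, JH) — off by 3.80°.

E = (0.00, 0.00) ✓; ED at -4.400° ✓; |ED| = 40.70 ✓; ∠EDJ = 49.30° ✓; |DJ| = 27.50 ✓; ∠(DJ, JH) = 86.20° ✗; |JH| = 17.80 ✓.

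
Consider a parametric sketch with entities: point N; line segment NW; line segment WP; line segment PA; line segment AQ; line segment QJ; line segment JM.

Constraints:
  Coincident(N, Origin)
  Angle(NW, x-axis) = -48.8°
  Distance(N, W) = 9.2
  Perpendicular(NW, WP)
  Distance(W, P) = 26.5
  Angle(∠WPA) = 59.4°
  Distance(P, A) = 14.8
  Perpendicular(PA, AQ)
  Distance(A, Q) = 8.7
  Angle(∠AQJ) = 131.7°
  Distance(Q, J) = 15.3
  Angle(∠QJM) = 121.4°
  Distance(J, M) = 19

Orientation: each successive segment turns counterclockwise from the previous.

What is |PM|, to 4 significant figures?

19.94

∠AQJ = 131.7° gives QJ at -59.90° from the x-axis; with |QJ| = 15.3, J = (16.90, -6.346). ∠QJM = 121.4° gives JM at -1.300° from the x-axis; with |JM| = 19.0, M = (35.89, -6.777). Then |PM| = |M − P| = 19.94.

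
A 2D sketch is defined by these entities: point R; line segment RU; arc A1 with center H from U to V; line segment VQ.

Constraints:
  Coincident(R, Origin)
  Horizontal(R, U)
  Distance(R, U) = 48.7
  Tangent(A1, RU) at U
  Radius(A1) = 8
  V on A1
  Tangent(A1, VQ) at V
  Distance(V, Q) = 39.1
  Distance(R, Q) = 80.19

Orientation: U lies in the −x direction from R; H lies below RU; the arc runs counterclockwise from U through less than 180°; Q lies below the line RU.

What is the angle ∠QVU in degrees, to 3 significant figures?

143°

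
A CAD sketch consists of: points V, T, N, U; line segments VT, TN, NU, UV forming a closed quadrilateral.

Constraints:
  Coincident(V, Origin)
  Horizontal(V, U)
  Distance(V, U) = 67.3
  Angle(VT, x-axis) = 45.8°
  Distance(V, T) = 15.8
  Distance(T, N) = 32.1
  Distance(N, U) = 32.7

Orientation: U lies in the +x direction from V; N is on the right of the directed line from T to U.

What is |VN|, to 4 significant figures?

36.97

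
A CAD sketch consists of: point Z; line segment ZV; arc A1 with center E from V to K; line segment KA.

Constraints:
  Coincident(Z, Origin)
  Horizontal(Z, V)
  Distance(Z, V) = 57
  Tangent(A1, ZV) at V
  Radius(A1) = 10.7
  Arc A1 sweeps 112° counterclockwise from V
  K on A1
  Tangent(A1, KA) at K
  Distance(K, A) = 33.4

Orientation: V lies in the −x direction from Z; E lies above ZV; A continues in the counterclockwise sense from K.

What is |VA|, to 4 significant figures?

45.75

Z is at the origin; ZV is horizontal with |ZV| = 57.0 and V on the −x side, so V = (-57.00, 0.000). Tangency of A1 to ZV means the radius EV is perpendicular to ZV, so E = V + (0, 10.7) = (-57.00, 10.70). On A1, V sits at bearing -90° from E; a 112° counterclockwise sweep puts K at bearing 22°, so K = E + 10.7·(cos 22°, sin 22°) = (-47.08, 14.71). Since A1 is tangent to KA there, EK ⟂ KA, so KA runs along (−sin 22°, cos 22°); with |KA| = 33.4, A = (-59.59, 45.68). Then |VA| = |A − V| = 45.75.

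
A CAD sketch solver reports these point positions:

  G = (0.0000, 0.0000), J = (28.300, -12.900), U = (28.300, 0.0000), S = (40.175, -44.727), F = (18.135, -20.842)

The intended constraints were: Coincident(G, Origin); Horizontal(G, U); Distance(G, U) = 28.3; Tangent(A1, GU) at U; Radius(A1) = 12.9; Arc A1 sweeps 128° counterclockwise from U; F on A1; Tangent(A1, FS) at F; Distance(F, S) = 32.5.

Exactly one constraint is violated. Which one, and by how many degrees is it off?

Tangent(A1, FS) at F — off by 4.70°.

G = (0.00, 0.00) ✓; G.y = 0.00, U.y = 0.00 ✓; |GU| = 28.30 ✓; ∠(JU, UG) = 90.00° ✓; |JU| = 12.90 ✓; bearing(J→F) − bearing(J→U) = 128.0° ✓; |JF| = 12.90 ✓; ∠(JF, FS) = 85.30° ✗; |FS| = 32.50 ✓.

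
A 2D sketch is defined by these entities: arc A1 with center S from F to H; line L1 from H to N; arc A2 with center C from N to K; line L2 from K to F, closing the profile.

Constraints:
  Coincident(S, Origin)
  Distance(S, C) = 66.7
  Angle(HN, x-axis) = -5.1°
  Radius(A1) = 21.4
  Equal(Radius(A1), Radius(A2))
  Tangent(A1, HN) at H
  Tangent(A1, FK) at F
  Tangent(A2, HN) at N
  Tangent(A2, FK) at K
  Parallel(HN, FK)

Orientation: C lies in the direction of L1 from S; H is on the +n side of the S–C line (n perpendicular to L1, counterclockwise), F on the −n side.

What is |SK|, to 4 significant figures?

70.05

Tangency of A1 to both parallel lines with radius 21.4 puts H and F at S ± 21.4·n: H = (1.902, 21.32), F = (-1.902, -21.32). Equal radii place N and K the same way about C: N = C + 21.4·n = (68.34, 15.39), K = C − 21.4·n = (64.53, -27.24). Then |SK| = |K − S| = 70.05.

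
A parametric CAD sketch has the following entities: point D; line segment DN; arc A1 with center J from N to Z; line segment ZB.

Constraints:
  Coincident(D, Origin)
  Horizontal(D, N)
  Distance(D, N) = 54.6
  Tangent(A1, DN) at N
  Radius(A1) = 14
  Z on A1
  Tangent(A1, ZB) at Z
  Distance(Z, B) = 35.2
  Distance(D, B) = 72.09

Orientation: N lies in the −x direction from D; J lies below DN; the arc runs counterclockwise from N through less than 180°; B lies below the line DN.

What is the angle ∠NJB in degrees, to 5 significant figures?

173.49°

Checks: |JZ| = 14.00 ✓; ∠(JZ, ZB) = 90.00° ✓; |ZB| = 35.20 ✓; |DB| = 72.09 ✓.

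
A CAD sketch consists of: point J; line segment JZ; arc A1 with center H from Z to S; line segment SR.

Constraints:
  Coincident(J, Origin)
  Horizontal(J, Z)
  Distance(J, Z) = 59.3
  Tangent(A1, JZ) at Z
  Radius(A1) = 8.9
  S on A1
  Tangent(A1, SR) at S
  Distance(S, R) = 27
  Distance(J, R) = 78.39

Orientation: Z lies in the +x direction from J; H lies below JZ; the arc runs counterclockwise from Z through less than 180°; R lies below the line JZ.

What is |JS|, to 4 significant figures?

54.53

Checks: |HZ| = 8.900 ✓; |HS| = 8.900 ✓; ∠(HS, SR) = 90.00° ✓; |SR| = 27.00 ✓; |JR| = 78.39 ✓.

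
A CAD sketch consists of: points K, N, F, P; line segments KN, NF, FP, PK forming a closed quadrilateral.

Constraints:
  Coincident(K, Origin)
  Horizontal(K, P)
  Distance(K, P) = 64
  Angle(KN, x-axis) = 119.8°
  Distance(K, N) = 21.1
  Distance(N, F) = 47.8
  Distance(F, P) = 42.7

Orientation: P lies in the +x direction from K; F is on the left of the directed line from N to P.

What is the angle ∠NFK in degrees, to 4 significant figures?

25.58°

Checks: |NF| = 47.80 ✓; |FP| = 42.70 ✓.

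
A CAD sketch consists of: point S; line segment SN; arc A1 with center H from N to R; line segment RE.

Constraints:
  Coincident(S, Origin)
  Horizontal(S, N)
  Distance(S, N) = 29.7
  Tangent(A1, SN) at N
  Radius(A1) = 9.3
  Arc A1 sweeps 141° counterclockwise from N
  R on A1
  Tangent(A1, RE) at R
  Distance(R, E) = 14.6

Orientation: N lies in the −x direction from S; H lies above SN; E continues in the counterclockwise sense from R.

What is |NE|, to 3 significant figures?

26.3

S is at the origin; SN is horizontal with |SN| = 29.7 and N on the −x side, so N = (-29.7, 0.00). Tangency of A1 to SN means the radius HN is perpendicular to SN, so H = N + (0, 9.3) = (-29.7, 9.30). On A1, N sits at bearing -90° from H; a 141° counterclockwise sweep puts R at bearing 51°, so R = H + 9.3·(cos 51°, sin 51°) = (-23.8, 16.5). Since A1 is tangent to RE there, HR ⟂ RE, so RE runs along (−sin 51°, cos 51°); with |RE| = 14.6, E = (-35.2, 25.7). Then |NE| = |E − N| = 26.3.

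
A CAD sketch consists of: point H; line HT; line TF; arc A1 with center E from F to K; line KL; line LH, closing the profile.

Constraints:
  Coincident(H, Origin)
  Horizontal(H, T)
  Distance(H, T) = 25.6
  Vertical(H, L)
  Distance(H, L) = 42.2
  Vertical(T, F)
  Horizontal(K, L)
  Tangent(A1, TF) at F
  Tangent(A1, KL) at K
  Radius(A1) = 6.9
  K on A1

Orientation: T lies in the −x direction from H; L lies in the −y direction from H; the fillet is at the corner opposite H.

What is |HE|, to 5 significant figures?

39.947

HL is vertical with |HL| = 42.2 and L on the −y side, so L = (0.0000, -42.200). The virtual corner opposite H is at (-25.600, -42.200). Tangency of A1 to TF means the radius EF is perpendicular to TF and the tangent condition forces EK to be normal to KL, with radius 6.9, so the center E sits 6.9 in from both sides at E = (-18.700, -35.300). Then |HE| = |E − H| = 39.947.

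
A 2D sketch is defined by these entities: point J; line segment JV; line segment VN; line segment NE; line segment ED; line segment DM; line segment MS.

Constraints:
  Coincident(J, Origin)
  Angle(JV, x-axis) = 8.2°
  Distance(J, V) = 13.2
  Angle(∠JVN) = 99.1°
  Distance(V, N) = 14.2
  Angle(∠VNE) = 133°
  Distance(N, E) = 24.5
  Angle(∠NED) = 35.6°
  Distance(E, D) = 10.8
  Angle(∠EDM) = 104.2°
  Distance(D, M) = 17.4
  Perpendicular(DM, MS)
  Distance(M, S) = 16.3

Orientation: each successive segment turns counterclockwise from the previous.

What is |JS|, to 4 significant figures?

40.86

∠EDM = 104.2° gives DM at -3.700° from the x-axis; with |DM| = 17.4, M = (14.97, 21.33). DM is perpendicular to MS, so MS runs at 86.30°; with |MS| = 16.3, S = (16.02, 37.59). Then |JS| = |S − J| = 40.86.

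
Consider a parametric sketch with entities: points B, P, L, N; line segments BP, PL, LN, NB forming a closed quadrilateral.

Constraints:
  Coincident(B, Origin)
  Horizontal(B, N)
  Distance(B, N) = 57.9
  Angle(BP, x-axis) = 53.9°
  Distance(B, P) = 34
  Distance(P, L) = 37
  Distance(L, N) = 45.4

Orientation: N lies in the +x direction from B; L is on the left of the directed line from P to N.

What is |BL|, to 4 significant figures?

69.26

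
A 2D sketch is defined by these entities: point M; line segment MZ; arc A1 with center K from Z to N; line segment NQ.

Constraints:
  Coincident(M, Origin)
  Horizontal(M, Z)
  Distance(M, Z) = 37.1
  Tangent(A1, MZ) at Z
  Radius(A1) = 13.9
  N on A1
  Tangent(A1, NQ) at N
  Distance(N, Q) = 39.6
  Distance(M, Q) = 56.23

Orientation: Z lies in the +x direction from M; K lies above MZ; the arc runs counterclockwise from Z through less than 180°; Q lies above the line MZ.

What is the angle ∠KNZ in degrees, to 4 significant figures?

23.60°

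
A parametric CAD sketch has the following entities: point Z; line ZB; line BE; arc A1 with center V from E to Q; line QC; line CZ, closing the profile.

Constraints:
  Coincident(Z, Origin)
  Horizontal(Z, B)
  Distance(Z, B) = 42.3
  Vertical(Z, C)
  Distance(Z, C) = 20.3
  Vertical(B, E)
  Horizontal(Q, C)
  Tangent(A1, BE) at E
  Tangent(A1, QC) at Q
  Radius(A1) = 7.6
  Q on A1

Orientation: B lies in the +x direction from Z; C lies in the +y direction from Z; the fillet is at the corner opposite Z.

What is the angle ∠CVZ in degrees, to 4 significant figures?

32.46°

Z and C share the same x with |ZC| = 20.3 and C on the +y side, so C = (0.000, 20.30). The virtual corner opposite Z is at (42.30, 20.30). A1 meets BE tangentially, so VE is at right angles to BE and A1 meets QC tangentially, so VQ is at right angles to QC, with radius 7.6, so the center V sits 7.6 in from both sides at V = (34.70, 12.70). Then cos ∠CVZ = VC·VZ / (|VC||VZ|), giving 32.46°.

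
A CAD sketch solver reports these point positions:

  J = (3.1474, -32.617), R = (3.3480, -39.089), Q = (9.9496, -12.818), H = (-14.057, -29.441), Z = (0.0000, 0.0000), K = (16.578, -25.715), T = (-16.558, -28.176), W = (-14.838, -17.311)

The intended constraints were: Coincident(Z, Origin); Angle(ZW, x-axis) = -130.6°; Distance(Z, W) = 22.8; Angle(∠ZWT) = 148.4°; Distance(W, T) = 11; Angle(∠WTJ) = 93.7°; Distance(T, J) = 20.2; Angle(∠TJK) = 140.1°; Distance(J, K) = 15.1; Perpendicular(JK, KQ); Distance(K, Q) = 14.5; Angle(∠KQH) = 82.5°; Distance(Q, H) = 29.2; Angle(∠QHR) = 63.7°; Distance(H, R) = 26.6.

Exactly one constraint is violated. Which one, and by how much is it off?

Distance(H, R) = 26.6 — off by 6.70.

Z = (0.00, 0.00) ✓; ZW at -130.6° ✓; |ZW| = 22.80 ✓; ∠ZWT = 148.4° ✓; |WT| = 11.00 ✓; ∠WTJ = 93.70° ✓; |TJ| = 20.20 ✓; ∠TJK = 140.1° ✓; |JK| = 15.10 ✓; ∠(JK, KQ) = 90.00° ✓; |KQ| = 14.50 ✓; ∠KQH = 82.50° ✓; |QH| = 29.20 ✓; ∠QHR = 63.70° ✓; |HR| = 19.90 ✗.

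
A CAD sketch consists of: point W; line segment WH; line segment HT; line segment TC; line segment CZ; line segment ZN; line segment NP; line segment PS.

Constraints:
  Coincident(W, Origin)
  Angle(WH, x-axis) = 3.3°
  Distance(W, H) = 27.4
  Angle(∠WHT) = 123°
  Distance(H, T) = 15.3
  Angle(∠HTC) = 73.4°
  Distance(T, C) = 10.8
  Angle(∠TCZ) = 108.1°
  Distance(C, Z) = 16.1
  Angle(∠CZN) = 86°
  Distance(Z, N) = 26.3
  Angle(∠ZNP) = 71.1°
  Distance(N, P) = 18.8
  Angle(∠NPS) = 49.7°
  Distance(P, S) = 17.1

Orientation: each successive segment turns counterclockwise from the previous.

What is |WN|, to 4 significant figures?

40.37

W is at the origin; WH runs at 3.3° with length 27.4, so H = (27.35, 1.577). ∠WHT = 123.0° gives HT at 60.30° from the x-axis; with |HT| = 15.3, T = (34.94, 14.87). ∠HTC = 73.4° gives TC at 166.9° from the x-axis; with |TC| = 10.8, C = (24.42, 17.32). ∠TCZ = 108.1° gives CZ at -121.2° from the x-axis; with |CZ| = 16.1, Z = (16.08, 3.544). ∠CZN = 86.0° gives ZN at -27.20° from the x-axis; with |ZN| = 26.3, N = (39.47, -8.478). Then |WN| = |N − W| = 40.37.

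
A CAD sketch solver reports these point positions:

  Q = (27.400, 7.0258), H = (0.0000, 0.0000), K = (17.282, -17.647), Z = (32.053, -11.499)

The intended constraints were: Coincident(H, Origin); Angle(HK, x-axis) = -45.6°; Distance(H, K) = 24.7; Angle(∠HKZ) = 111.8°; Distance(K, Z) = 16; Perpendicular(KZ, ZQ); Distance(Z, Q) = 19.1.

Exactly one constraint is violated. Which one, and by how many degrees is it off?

Perpendicular(KZ, ZQ) — off by 8.50°.

H = (0.00, 0.00) ✓; HK at -45.60° ✓; |HK| = 24.70 ✓; ∠HKZ = 111.8° ✓; |KZ| = 16.00 ✓; ∠(KZ, ZQ) = 81.50° ✗; |ZQ| = 19.10 ✓.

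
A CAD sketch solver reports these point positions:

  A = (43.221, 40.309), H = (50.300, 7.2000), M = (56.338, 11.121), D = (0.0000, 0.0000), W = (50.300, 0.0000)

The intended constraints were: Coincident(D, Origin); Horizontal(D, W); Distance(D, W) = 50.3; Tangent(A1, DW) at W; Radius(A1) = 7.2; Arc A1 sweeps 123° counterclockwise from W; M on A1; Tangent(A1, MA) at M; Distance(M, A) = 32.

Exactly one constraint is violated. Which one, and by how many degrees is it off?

Tangent(A1, MA) at M — off by 8.80°.

D = (0.00, 0.00) ✓; D.y = 0.00, W.y = 0.00 ✓; |DW| = 50.30 ✓; ∠(HW, WD) = 90.00° ✓; |HW| = 7.200 ✓; bearing(H→M) − bearing(H→W) = 123.0° ✓; |HM| = 7.199 ✓; ∠(HM, MA) = 98.80° ✗; |MA| = 32.00 ✓.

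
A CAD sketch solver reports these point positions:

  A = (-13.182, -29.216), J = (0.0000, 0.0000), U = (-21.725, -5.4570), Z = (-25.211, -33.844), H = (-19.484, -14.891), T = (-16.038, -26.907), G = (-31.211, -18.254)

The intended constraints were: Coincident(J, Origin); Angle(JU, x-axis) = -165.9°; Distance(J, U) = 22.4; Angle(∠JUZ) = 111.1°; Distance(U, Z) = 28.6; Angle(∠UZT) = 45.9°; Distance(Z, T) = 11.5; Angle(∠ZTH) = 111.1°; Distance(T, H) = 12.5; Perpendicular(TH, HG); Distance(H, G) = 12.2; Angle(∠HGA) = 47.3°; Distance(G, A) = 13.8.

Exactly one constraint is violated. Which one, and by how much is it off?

Distance(G, A) = 13.8 — off by 7.30.

J = (0.00, 0.00) ✓; JU at -165.9° ✓; |JU| = 22.40 ✓; ∠JUZ = 111.1° ✓; |UZ| = 28.60 ✓; ∠UZT = 45.90° ✓; |ZT| = 11.50 ✓; ∠ZTH = 111.1° ✓; |TH| = 12.50 ✓; ∠(TH, HG) = 90.00° ✓; |HG| = 12.20 ✓; ∠HGA = 47.30° ✓; |GA| = 21.10 ✗.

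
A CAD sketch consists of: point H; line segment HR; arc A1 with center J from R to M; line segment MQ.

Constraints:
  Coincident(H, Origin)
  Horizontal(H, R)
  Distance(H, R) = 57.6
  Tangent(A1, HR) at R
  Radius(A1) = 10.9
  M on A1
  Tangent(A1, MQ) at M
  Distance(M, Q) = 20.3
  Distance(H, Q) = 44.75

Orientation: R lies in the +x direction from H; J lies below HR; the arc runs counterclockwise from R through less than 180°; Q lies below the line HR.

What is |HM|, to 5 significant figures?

48.404

Checks: |JM| = 10.90 ✓; ∠(JM, MQ) = 90.00° ✓; |MQ| = 20.30 ✓; |HQ| = 44.75 ✓.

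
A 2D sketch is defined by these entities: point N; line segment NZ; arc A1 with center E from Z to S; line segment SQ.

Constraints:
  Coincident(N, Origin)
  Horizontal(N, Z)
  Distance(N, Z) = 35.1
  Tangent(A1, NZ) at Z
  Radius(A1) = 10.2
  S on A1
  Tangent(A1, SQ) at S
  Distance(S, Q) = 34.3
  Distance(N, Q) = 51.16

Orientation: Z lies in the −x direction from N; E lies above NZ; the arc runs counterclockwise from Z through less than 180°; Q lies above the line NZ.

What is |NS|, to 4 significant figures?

26.93

N is at the origin; N and Z share the same y with |NZ| = 35.1 and Z on the −x side, so Z = (-35.10, 0.000). The tangent condition forces EZ to be normal to NZ, so E = Z + (0, 10.2) = (-35.10, 10.20). Since ES ⟂ SQ (tangency), |EQ| = √(10.2² + 34.3²) = 35.78 regardless of where S sits on A1. So Q lies on both circle(N, 51.16) and circle(E, 35.78); the above-NZ intersection is Q = (-25.12, 44.57). S is the foot of the tangent from Q: S = (-24.90, 10.27).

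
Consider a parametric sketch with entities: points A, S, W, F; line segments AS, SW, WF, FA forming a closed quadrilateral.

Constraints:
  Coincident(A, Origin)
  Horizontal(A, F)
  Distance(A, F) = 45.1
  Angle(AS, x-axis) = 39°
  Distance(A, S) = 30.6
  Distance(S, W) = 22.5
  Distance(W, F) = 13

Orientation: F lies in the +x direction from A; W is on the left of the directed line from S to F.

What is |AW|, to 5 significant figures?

47.216

A is at the origin; AF is horizontal with |AF| = 45.1 and F in +x, so F = (45.1, 0). AS runs at 39.0° with |AS| = 30.6, so S = (23.781, 19.257). W is determined by |SW| = 22.5 and |WF| = 13.0 together: it lies at the intersection of circle(S, 22.5) and circle(F, 13.0). With |SF| = 28.729, the foot of the radical line on SF is 20.234 from S and the perpendicular offset is √(22.5² − 20.234²) = 9.8405. Taking the left-of-SF solution: W = (45.392, 12.997).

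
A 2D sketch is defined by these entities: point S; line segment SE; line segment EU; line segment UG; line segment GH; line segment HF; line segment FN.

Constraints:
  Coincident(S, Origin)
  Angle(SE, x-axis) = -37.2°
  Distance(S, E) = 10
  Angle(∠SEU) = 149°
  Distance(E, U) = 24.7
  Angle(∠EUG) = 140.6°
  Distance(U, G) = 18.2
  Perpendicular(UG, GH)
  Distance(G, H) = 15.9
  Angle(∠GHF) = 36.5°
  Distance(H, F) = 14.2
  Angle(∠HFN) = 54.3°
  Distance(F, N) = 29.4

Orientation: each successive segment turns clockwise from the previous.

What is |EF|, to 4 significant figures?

30.94

S is at the origin; SE runs at -37.2° with length 10.0, so E = (7.965, -6.046). ∠SEU = 149.0° gives EU at -68.20° from the x-axis; with |EU| = 24.7, U = (17.14, -28.98). ∠EUG = 140.6° gives UG at -107.6° from the x-axis; with |UG| = 18.2, G = (11.63, -46.33). UG is perpendicular to GH, so GH runs at 162.4°; with |GH| = 15.9, H = (-3.521, -41.52). ∠GHF = 36.5° gives HF at 18.90° from the x-axis; with |HF| = 14.2, F = (9.914, -36.92). Then |EF| = |F − E| = 30.94.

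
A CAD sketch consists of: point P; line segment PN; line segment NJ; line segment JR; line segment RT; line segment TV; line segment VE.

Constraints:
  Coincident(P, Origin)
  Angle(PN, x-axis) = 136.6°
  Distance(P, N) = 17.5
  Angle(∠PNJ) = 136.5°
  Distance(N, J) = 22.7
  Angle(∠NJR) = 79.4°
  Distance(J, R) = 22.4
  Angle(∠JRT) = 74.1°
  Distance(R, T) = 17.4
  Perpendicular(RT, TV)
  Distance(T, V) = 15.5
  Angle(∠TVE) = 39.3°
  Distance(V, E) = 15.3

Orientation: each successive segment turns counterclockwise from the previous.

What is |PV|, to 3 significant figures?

25.4

∠JRT = 74.1° gives RT at 26.6° from the x-axis; with |RT| = 17.4, T = (-15.7, -2.24). RT is perpendicular to TV, so TV runs at 117°; with |TV| = 15.5, V = (-22.6, 11.6). Then |PV| = |V − P| = 25.4.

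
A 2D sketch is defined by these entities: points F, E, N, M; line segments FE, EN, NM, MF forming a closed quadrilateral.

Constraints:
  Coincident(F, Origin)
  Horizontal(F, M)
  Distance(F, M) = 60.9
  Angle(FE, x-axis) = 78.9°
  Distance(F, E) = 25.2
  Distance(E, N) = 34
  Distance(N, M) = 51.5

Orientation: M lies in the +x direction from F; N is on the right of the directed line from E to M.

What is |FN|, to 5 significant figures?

13.481

Checks: |EN| = 34.00 ✓; |NM| = 51.50 ✓.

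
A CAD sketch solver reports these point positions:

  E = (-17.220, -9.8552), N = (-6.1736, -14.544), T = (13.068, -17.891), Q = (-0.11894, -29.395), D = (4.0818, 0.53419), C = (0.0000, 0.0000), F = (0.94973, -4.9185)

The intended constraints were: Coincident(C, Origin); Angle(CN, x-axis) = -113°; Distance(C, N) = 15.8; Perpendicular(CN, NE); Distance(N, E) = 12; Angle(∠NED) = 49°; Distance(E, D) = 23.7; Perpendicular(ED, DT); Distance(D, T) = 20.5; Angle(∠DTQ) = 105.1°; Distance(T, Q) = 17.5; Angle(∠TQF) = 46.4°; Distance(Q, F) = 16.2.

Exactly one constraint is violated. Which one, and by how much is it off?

Distance(Q, F) = 16.2 — off by 8.30.

C = (0.00, 0.00) ✓; CN at -113.0° ✓; |CN| = 15.80 ✓; ∠(CN, NE) = 90.00° ✓; |NE| = 12.00 ✓; ∠NED = 49.00° ✓; |ED| = 23.70 ✓; ∠(ED, DT) = 90.00° ✓; |DT| = 20.50 ✓; ∠DTQ = 105.1° ✓; |TQ| = 17.50 ✓; ∠TQF = 46.40° ✓; |QF| = 24.50 ✗.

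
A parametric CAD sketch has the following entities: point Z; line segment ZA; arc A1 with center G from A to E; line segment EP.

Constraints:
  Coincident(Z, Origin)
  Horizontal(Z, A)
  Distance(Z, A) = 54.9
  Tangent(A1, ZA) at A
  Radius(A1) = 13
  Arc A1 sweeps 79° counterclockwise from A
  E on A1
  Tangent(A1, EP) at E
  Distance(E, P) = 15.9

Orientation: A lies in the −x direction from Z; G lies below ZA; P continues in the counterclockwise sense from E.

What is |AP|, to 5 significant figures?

30.531

On A1, A sits at bearing 90° from G; a 79° counterclockwise sweep puts E at bearing 169°, so E = G + 13.0·(cos 169°, sin 169°) = (-67.661, -10.519). The tangent condition forces GE to be normal to EP, so EP runs along (−sin 169°, cos 169°); with |EP| = 15.9, P = (-70.695, -26.127). Then |AP| = |P − A| = 30.531.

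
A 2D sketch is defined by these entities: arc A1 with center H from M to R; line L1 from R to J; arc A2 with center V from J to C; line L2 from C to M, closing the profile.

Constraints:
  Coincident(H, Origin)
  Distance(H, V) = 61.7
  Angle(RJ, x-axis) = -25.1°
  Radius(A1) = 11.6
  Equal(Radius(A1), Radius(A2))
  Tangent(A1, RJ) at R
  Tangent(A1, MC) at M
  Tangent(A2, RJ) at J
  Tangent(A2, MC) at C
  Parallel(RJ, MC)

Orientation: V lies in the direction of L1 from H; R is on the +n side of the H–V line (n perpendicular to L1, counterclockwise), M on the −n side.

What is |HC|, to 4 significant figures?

62.78

The slot axis is L1's direction at -25.1°, so u = (cos -25.1°, sin -25.1°) = (0.9056, -0.4242) and n = (−sin -25.1°, cos -25.1°) = (0.4242, 0.9056). H is at the origin and V lies 61.7 along u from H, so V = 61.7·u = (55.87, -26.17). Tangency of A1 to both parallel lines with radius 11.6 puts R and M at H ± 11.6·n: R = (4.921, 10.50), M = (-4.921, -10.50). Equal radii place J and C the same way about V: J = V + 11.6·n = (60.79, -15.67), C = V − 11.6·n = (50.95, -36.68). Then |HC| = |C − H| = 62.78.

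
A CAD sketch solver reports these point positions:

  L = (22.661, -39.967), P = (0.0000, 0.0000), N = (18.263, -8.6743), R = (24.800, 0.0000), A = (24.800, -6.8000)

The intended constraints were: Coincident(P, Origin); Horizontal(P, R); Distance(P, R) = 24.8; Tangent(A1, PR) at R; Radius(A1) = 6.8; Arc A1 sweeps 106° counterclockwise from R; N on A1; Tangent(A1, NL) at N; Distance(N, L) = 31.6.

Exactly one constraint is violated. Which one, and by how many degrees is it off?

Tangent(A1, NL) at N — off by 8.00°.

P = (0.00, 0.00) ✓; P.y = 0.00, R.y = 0.00 ✓; |PR| = 24.80 ✓; ∠(AR, RP) = 90.00° ✓; |AR| = 6.800 ✓; bearing(A→N) − bearing(A→R) = 106.0° ✓; |AN| = 6.800 ✓; ∠(AN, NL) = 98.00° ✗; |NL| = 31.60 ✓.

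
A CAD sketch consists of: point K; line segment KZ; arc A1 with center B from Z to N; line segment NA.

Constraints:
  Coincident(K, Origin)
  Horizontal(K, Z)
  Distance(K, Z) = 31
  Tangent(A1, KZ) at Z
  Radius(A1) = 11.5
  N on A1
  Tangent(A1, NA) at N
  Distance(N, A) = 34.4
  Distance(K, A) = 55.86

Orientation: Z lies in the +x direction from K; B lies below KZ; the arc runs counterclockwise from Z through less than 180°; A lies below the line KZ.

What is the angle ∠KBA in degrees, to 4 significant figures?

107.3°

Checks: ∠(BZ, ZK) = 90.00° ✓; |BZ| = 11.50 ✓; |BN| = 11.50 ✓; ∠(BN, NA) = 90.00° ✓; |NA| = 34.40 ✓; |KA| = 55.86 ✓.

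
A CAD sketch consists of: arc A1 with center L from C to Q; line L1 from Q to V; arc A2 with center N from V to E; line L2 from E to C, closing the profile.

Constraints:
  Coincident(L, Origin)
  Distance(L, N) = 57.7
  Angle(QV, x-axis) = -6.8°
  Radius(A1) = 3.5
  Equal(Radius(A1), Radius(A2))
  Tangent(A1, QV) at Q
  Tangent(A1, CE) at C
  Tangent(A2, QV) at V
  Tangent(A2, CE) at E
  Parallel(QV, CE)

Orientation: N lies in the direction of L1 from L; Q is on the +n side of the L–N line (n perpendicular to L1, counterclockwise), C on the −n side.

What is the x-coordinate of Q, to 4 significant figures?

0.4144

L is at the origin and N lies 57.7 along u from L, so N = 57.7·u = (57.29, -6.832). Tangency of A1 to both parallel lines with radius 3.5 puts Q and C at L ± 3.5·n: Q = (0.4144, 3.475), C = (-0.4144, -3.475). So Q.x = 0.4144.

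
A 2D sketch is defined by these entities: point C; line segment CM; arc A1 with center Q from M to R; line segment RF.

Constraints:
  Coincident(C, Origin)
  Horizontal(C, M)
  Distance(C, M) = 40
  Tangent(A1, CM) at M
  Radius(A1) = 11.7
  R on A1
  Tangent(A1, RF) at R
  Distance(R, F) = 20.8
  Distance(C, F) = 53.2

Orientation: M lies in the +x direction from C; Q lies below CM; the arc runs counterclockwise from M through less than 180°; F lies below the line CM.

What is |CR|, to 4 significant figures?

34.35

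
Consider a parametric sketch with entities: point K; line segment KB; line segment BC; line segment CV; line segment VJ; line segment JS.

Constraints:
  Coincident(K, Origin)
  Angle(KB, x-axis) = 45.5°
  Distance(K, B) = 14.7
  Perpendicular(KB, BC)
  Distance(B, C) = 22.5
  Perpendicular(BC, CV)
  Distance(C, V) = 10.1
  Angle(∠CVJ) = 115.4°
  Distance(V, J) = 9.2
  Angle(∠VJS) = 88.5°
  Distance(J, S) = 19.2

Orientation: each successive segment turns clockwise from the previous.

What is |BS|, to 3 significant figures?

7.31

K is at the origin; KB runs at 45.5° with length 14.7, so B = (10.3, 10.5). KB is perpendicular to BC, so BC runs at -44.5°; with |BC| = 22.5, C = (26.4, -5.29). BC is perpendicular to CV, so CV runs at -134°; with |CV| = 10.1, V = (19.3, -12.5). ∠CVJ = 115.4° gives VJ at 161° from the x-axis; with |VJ| = 9.2, J = (10.6, -9.48). ∠VJS = 88.5° gives JS at 69.4° from the x-axis; with |JS| = 19.2, S = (17.3, 8.49). Then |BS| = |S − B| = 7.31.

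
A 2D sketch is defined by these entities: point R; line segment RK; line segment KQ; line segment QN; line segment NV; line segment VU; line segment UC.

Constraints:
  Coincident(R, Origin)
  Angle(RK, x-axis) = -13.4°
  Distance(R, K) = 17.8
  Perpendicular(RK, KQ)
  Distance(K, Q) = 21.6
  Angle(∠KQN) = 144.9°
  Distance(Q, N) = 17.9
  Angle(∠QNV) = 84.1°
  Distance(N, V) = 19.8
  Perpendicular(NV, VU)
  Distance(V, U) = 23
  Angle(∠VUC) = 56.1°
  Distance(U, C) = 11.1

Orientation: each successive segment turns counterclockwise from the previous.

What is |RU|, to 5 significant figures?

9.6616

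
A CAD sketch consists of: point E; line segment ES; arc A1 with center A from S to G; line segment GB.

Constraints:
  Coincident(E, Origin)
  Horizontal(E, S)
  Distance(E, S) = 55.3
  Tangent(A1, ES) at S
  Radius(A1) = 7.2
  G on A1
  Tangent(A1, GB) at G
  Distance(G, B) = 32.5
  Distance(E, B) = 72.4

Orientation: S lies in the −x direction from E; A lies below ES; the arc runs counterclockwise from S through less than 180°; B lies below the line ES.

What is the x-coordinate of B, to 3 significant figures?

-60.3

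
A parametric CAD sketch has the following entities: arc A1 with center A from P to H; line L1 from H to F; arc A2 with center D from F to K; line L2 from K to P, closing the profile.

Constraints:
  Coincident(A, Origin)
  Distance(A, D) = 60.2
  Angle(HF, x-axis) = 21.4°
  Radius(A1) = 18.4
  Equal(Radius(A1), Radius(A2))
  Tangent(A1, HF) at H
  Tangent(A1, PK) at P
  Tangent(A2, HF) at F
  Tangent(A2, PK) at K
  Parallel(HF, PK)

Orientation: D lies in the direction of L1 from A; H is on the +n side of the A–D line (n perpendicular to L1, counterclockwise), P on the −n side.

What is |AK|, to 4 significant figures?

62.95

The slot axis is L1's direction at 21.4°, so u = (cos 21.4°, sin 21.4°) = (0.9311, 0.3649) and n = (−sin 21.4°, cos 21.4°) = (-0.3649, 0.9311). A is at the origin and D lies 60.2 along u from A, so D = 60.2·u = (56.05, 21.97). Tangency of A1 to both parallel lines with radius 18.4 puts H and P at A ± 18.4·n: H = (-6.714, 17.13), P = (6.714, -17.13). Equal radii place F and K the same way about D: F = D + 18.4·n = (49.34, 39.10), K = D − 18.4·n = (62.76, 4.834). Then |AK| = |K − A| = 62.95.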